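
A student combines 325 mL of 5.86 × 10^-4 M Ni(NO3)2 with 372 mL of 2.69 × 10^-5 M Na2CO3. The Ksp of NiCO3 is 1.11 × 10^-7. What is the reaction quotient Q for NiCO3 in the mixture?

Total volume = 325 + 372 = 697 mL.
[Ni^2+] = 5.86 x 10^-4 × (325/697) = 2.732 x 10^-4 M
[CO3^2-] = 2.69 x 10^-5 × (372/697) = 1.436 × 10^-5 M
NiCO3(s) ⇌ Ni^2+ + CO3^2-, so Q = [Ni^2+][CO3^2-]
Q = (2.732 x 10^-4)(1.436 × 10^-5) = 3.92 × 10^-9
Q < Ksp, so no precipitate of NiCO3 forms.

Q ≈ 3.92 × 10^-9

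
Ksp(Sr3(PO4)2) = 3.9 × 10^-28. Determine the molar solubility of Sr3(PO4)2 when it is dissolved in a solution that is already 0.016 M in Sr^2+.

Sr3(PO4)2(s) ⇌ 3 Sr^2+(aq) + 2 PO4^3-(aq)
Ksp = [Sr^2+]^3[PO4^3-]^2
If s mol/L dissolves here, [Sr^2+] = 0.016 + 3s ≈ 0.016, [PO4^3-] = 2s (common-ion effect: Sr^2+ is already 0.016 M).
Ksp ≈ (0.016)^3 × (2s)^2
s = 4.9 × 10^-12 M
Check: 3s = 1.5 × 10^-11 ≪ 0.016, so the approximation is valid.

4.9e-12 M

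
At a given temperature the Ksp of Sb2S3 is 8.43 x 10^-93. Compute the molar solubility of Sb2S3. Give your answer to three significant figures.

1.51e-19 M

Sb2S3(s) ⇌ 2 Sb^3+ + 3 S^2-
Ksp = [Sb^3+]^2[S^2-]^3
Let s = molar solubility. Then [Sb^3+] = 2s and [S^2-] = 3s.
Ksp = (2s)^2(3s)^3 = 108s^5
s^5 = 8.43 x 10^-93 / 108, so s = 1.51 × 10^-19 M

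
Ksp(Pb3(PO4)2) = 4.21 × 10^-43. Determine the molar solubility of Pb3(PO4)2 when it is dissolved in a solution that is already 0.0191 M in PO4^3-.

Pb3(PO4)2(s) ⇌ 3 Pb^2+(aq) + 2 PO4^3-(aq)
Ksp = [Pb^2+]^3[PO4^3-]^2
Let s be the molar solubility in this solution. [Pb^2+] = 3s, [PO4^3-] = 0.0191 + 2s ≈ 0.0191 (common-ion effect: PO4^3- is already 0.0191 M).
Ksp ≈ (3s)^3 × (0.0191)^2
s = 3.50 × 10^-14 M
Check: 2s = 7.0 × 10^-14 ≪ 0.0191, so the approximation is valid.

s = 3.50 × 10^-14 M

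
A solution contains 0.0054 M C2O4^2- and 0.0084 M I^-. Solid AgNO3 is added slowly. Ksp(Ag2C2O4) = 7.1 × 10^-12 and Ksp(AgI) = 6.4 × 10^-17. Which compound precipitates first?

AgI

Precipitation of each salt starts when its ion product equals its Ksp.
For Ag2C2O4: 7.1 × 10^-12 = 0.0054 × [Ag^+]^2  ⇒  [Ag^+] = 3.6 × 10^-5 M.
For AgI: 6.4 × 10^-17 = 0.0084 × [Ag^+]  ⇒  [Ag^+] = 7.6 x 10^-15 M.
The salt with the lower threshold [Ag^+] precipitates first: AgI.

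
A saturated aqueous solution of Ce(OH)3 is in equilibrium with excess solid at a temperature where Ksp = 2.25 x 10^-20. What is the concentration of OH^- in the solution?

Ce(OH)3(s) ⇌ Ce^3+ + 3 OH^-
Ksp = [Ce^3+][OH^-]^3
If s mol/L of Ce(OH)3 dissolves, [Ce^3+] = s and [OH^-] = 3s.
So Ksp = s × (3s)^3 = 27s^4
s^4 = 2.25 x 10^-20 / 27, so s = 5.373 × 10^-6 M
[OH^-] = 3s = 1.61 x 10^-5 M

1.61 × 10^-5 M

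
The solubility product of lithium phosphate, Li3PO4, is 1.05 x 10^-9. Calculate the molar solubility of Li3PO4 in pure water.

Li3PO4(s) ⇌ 3 Li^+(aq) + PO4^3-(aq)
Ksp = [Li^+]^3[PO4^3-]
For each mole of Li3PO4 that dissolves: [Li^+] = 3s, [PO4^3-] = s.
So Ksp = (3s)^3 × s = 27s^4
s = (1.05 x 10^-9 / 27)^(1/4) = 2.50 × 10^-3 M

s = 2.50 x 10^-3 M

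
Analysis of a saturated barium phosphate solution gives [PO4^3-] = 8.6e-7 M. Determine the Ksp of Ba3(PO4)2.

1.6 × 10^-30

Ba3(PO4)2(s) ⇌ 3 Ba^2+(aq) + 2 PO4^3-(aq)
Stoichiometry gives [Ba^2+] = (3/2)[PO4^3-] = 1.29 × 10^-6 M.
Ksp = [Ba^2+]^3[PO4^3-]^2
Ksp = (1.29 x 10^-6)^3 × (8.6 × 10^-7)^2 = 1.6 x 10^-30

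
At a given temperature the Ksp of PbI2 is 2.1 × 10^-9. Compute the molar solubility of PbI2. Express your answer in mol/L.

PbI2(s) ⇌ Pb^2+(aq) + 2 I^-(aq)
Ksp = [Pb^2+][I^-]^2
With molar solubility s: [Pb^2+] = s, [I^-] = 2s.
Substituting: Ksp = s(2s)^2 = 4s^3
s^3 = 2.1 × 10^-9 / 4, so s = 8.1 × 10^-4 M

8.1 x 10^-4 M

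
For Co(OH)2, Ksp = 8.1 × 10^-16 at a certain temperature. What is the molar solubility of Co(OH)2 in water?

s = 5.9 × 10^-6 M

Co(OH)2(s) ⇌ Co^2+(aq) + 2 OH^-(aq)
Ksp = [Co^2+][OH^-]^2
With molar solubility s: [Co^2+] = s, [OH^-] = 2s.
Substituting: Ksp = s(2s)^2 = 4s^3
s = (8.1 × 10^-16 / 4)^(1/3) = 5.9 × 10^-6 M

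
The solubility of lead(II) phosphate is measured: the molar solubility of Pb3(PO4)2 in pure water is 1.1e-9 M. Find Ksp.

Ksp = 1.7 × 10^-43

Pb3(PO4)2(s) ⇌ 3 Pb^2+(aq) + 2 PO4^3-(aq)
If s mol/L of Pb3(PO4)2 dissolves, [Pb^2+] = 3s and [PO4^3-] = 2s.
Ksp = [Pb^2+]^3[PO4^3-]^2
So Ksp = (3s)^3 × (2s)^2 = 108s^5
With s = 1.1 × 10^-9: Ksp = 1.7 x 10^-43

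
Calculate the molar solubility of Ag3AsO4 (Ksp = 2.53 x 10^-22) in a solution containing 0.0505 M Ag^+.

1.96e-18 M

Ag3AsO4(s) ⇌ 3 Ag^+ + AsO4^3-
Ksp = [Ag^+]^3[AsO4^3-]
If s mol/L dissolves here, [Ag^+] = 0.0505 + 3s ≈ 0.0505, [AsO4^3-] = s (since the Ag^+ already present dominates).
Ksp ≈ (0.0505)^3 × s
s = 1.96 x 10^-18 M
Check: 3s = 5.9 x 10^-18 ≪ 0.0505, so the approximation is valid.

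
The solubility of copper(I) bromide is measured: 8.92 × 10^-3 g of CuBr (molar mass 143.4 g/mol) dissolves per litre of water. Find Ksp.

Molar solubility s = (8.92 × 10^-3 g/L) / (143.4 g/mol) = 6.220 × 10^-5 M.
CuBr(s) ⇌ Cu^+ + Br^-
Let s = molar solubility. Then [Cu^+] = s and [Br^-] = s.
Ksp = [Cu^+][Br^-]
Ksp = s × s = s^2
With s = 6.220 × 10^-5: Ksp = 3.87 × 10^-9

Ksp = 3.87 x 10^-9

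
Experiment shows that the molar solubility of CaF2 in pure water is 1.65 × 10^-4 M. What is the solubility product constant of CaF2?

CaF2(s) <=> Ca^2+(aq) + 2 F^-(aq)
If s mol/L of CaF2 dissolves, [Ca^2+] = s and [F^-] = 2s.
Ksp = [Ca^2+][F^-]^2
So Ksp = s × (2s)^2 = 4s^3
Ksp = 4 × (1.65 × 10^-4)^3 = 1.80 × 10^-11

1.80e-11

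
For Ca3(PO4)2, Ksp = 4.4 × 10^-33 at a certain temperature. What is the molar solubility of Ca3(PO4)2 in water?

Ca3(PO4)2(s) ⇌ 3 Ca^2+(aq) + 2 PO4^3-(aq)
Ksp = [Ca^2+]^3[PO4^3-]^2
With molar solubility s: [Ca^2+] = 3s, [PO4^3-] = 2s.
Ksp = (3s)^3(2s)^2 = 108s^5
s^5 = 4.4 × 10^-33 / 108, so s = 1.3 × 10^-7 M

s ≈ 1.3 × 10^-7 M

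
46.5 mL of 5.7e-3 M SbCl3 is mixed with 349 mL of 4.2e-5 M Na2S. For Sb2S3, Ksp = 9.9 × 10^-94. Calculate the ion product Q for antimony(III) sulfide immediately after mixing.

Total volume = 46.5 + 349 = 395.5 mL.
[Sb^3+] = 5.7 × 10^-3 × (46.5/395.5) = 6.70 × 10^-4 M
[S^2-] = 4.2 × 10^-5 × (349/395.5) = 3.71 × 10^-5 M
Sb2S3(s) ⇌ 2 Sb^3+ + 3 S^2-, so Q = [Sb^3+]^2[S^2-]^3
Q = (6.70 x 10^-4)^2(3.71 x 10^-5)^3 = 2.3 × 10^-20
Q > Ksp, so Sb2S3 will precipitate.

2.3 x 10^-20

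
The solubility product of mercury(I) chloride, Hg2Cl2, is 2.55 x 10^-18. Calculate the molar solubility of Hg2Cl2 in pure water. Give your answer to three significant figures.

Hg2Cl2(s) ⇌ Hg2^2+(aq) + 2 Cl^-(aq)
Ksp = [Hg2^2+][Cl^-]^2
With molar solubility s: [Hg2^2+] = s, [Cl^-] = 2s.
Ksp = s(2s)^2 = 4s^3
Solving, s = (2.55 x 10^-18/4)^(1/3) = 8.61 × 10^-7 M

s = 8.61 × 10^-7 M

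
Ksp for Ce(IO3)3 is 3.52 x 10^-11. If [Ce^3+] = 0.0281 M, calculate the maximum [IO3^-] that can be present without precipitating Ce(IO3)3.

[IO3^-] = 1.08 x 10^-3 M

Ce(IO3)3(s) <=> Ce^3+ + 3 IO3^-
Ksp = [Ce^3+][IO3^-]^3
Precipitation begins when Q = Ksp. With [Ce^3+] = 0.0281 M:
3.52 x 10^-11 = (0.0281) × [IO3^-]^3
[IO3^-] = (3.52 x 10^-11 / 2.81 × 10^-2)^(1/3) = 1.08 x 10^-3 M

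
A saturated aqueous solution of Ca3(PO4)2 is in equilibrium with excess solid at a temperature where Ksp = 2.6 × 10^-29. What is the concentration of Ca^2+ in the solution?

[Ca^2+] = 2.3e-6 M

Ca3(PO4)2(s) <=> 3 Ca^2+ + 2 PO4^3-
Ksp = [Ca^2+]^3[PO4^3-]^2
With molar solubility s: [Ca^2+] = 3s, [PO4^3-] = 2s.
Substituting: Ksp = (3s)^3(2s)^2 = 108s^5
s^5 = 2.6 × 10^-29 / 108, so s = 7.52 x 10^-7 M
[Ca^2+] = 3s = 2.3 x 10^-6 M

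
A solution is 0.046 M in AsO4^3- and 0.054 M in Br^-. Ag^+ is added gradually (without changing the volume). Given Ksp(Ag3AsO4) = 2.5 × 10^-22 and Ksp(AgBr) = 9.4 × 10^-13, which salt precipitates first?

Precipitation of each salt starts when its ion product equals its Ksp.
For Ag3AsO4: 2.5 × 10^-22 = 0.046 × [Ag^+]^3  ⇒  [Ag^+] = 1.8 x 10^-7 M.
For AgBr: 9.4 × 10^-13 = 0.054 × [Ag^+]  ⇒  [Ag^+] = 1.7 × 10^-11 M.
The salt with the lower threshold [Ag^+] precipitates first: AgBr.

AgBr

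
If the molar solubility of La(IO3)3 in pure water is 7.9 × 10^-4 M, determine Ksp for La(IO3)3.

La(IO3)3(s) ⇌ La^3+ + 3 IO3^-
For each mole of La(IO3)3 that dissolves: [La^3+] = s, [IO3^-] = 3s.
Ksp = [La^3+][IO3^-]^3
So Ksp = s × (3s)^3 = 27s^4
With s = 7.9 x 10^-4: Ksp = 1.1 x 10^-11

Ksp ≈ 1.1 x 10^-11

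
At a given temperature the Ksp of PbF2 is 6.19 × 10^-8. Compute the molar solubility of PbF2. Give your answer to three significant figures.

2.49 × 10^-3 M

PbF2(s) <=> Pb^2+(aq) + 2 F^-(aq)
Ksp = [Pb^2+][F^-]^2
If s mol/L of PbF2 dissolves, [Pb^2+] = s and [F^-] = 2s.
So Ksp = s × (2s)^2 = 4s^3
s = (6.19 × 10^-8 / 4)^(1/3) = 2.49 × 10^-3 M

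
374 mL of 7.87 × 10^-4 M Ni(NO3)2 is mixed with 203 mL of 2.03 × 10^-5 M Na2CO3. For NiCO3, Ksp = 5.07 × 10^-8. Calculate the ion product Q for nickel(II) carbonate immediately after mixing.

Q ≈ 3.64 x 10^-9

Total volume = 374 + 203 = 577 mL.
[Ni^2+] = 7.87 × 10^-4 × (374/577) = 5.101 × 10^-4 M
[CO3^2-] = 2.03 × 10^-5 × (203/577) = 7.142 × 10^-6 M
NiCO3(s) ⇌ Ni^2+ + CO3^2-, so Q = [Ni^2+][CO3^2-]
Q = (5.101 × 10^-4)(7.142 × 10^-6) = 3.64 × 10^-9
Q < Ksp, so no precipitate of NiCO3 forms.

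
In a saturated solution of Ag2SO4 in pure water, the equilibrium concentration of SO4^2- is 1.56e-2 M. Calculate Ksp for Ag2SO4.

Ag2SO4(s) <=> 2 Ag^+ + SO4^2-
Stoichiometry gives [Ag^+] = (2/1)[SO4^2-] = 3.120 × 10^-2 M.
Ksp = [Ag^+]^2[SO4^2-]
Ksp = (3.120 × 10^-2)^2 × 1.56 x 10^-2 = 1.52 × 10^-5

Ksp ≈ 1.52e-5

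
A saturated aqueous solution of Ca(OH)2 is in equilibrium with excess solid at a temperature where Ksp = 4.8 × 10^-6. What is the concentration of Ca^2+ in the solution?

[Ca^2+] ≈ 1.1 x 10^-2 M

Ca(OH)2(s) <=> Ca^2+(aq) + 2 OH^-(aq)
Ksp = [Ca^2+][OH^-]^2
With molar solubility s: [Ca^2+] = s, [OH^-] = 2s.
Substituting: Ksp = s(2s)^2 = 4s^3
s^3 = 4.8 × 10^-6 / 4, so s = 1.06 × 10^-2 M
[Ca^2+] = s = 1.1 × 10^-2 M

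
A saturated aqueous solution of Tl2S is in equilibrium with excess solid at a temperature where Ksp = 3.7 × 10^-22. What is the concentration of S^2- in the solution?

Tl2S(s) ⇌ 2 Tl^+ + S^2-
Ksp = [Tl^+]^2[S^2-]
Let s = molar solubility. Then [Tl^+] = 2s and [S^2-] = s.
Substituting: Ksp = (2s)^2s = 4s^3
Solving, s = (3.7 × 10^-22/4)^(1/3) = 4.52 × 10^-8 M
[S^2-] = s = 4.5 x 10^-8 M

[S^2-] ≈ 4.5 × 10^-8 M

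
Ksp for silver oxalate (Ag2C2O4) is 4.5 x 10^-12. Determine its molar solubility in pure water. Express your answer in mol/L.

Ag2C2O4(s) ⇌ 2 Ag^+(aq) + C2O4^2-(aq)
Ksp = [Ag^+]^2[C2O4^2-]
Let s = molar solubility. Then [Ag^+] = 2s and [C2O4^2-] = s.
So Ksp = (2s)^2 × s = 4s^3
Solving, s = (4.5 x 10^-12/4)^(1/3) = 1.0 × 10^-4 M

s ≈ 1.0e-4 M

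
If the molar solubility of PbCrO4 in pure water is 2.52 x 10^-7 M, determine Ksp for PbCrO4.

PbCrO4(s) ⇌ Pb^2+ + CrO4^2-
With molar solubility s: [Pb^2+] = s, [CrO4^2-] = s.
Ksp = [Pb^2+][CrO4^2-]
Ksp = s × s = s^2
Ksp = (2.52 x 10^-7)^2 = 6.35 × 10^-14

Ksp ≈ 6.35e-14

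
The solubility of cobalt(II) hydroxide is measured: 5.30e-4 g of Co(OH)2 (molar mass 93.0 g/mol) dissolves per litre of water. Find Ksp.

Ksp ≈ 7.40 x 10^-16

Molar solubility s = (5.30 × 10^-4 g/L) / (93.0 g/mol) = 5.699 × 10^-6 M.
Co(OH)2(s) ⇌ Co^2+ + 2 OH^-
If s mol/L of Co(OH)2 dissolves, [Co^2+] = s and [OH^-] = 2s.
Ksp = [Co^2+][OH^-]^2
So Ksp = s × (2s)^2 = 4s^3
With s = 5.699 × 10^-6: Ksp = 7.40 × 10^-16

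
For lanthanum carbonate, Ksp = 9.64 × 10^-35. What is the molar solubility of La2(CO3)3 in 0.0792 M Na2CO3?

La2(CO3)3(s) <=> 2 La^3+(aq) + 3 CO3^2-(aq)
Ksp = [La^3+]^2[CO3^2-]^3
Let s = moles of La2(CO3)3 that dissolve per litre. [La^3+] = 2s, [CO3^2-] = 0.0792 + 3s ≈ 0.0792 (Ksp is small, so little additional dissolves).
Ksp ≈ (2s)^2 × (0.0792)^3
s = 2.20 x 10^-16 M
Check: 3s = 6.6 × 10^-16 ≪ 0.0792, so the approximation is valid.

s ≈ 2.20e-16 M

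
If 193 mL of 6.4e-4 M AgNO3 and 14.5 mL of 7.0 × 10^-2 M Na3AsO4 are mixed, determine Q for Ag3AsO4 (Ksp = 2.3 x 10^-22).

Total volume = 193 + 14.5 = 207.5 mL.
[Ag^+] = 6.4 × 10^-4 × (193/207.5) = 5.95 x 10^-4 M
[AsO4^3-] = 7.0 × 10^-2 × (14.5/207.5) = 4.89 × 10^-3 M
Ag3AsO4(s) ⇌ 3 Ag^+(aq) + AsO4^3-(aq), so Q = [Ag^+]^3[AsO4^3-]
Q = (5.95 × 10^-4)^3(4.89 × 10^-3) = 1.0 x 10^-12
Q > Ksp, so Ag3AsO4 will precipitate.

Q ≈ 1.0 x 10^-12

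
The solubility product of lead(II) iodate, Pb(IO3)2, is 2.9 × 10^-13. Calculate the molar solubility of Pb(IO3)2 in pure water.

s = 4.2e-5 M

Pb(IO3)2(s) ⇌ Pb^2+(aq) + 2 IO3^-(aq)
Ksp = [Pb^2+][IO3^-]^2
Let s = molar solubility. Then [Pb^2+] = s and [IO3^-] = 2s.
So Ksp = s × (2s)^2 = 4s^3
s^3 = 2.9 × 10^-13 / 4, so s = 4.2 × 10^-5 M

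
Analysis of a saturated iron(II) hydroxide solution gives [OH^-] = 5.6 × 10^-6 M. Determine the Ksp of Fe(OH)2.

Fe(OH)2(s) <=> Fe^2+(aq) + 2 OH^-(aq)
Stoichiometry gives [Fe^2+] = (1/2)[OH^-] = 2.80 × 10^-6 M.
Ksp = [Fe^2+][OH^-]^2
Ksp = 2.80 x 10^-6 × (5.6 × 10^-6)^2 = 8.8 × 10^-17

8.8 × 10^-17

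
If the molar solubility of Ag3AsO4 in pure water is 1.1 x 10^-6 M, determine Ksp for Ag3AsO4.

Ag3AsO4(s) ⇌ 3 Ag^+ + AsO4^3-
Let s = molar solubility. Then [Ag^+] = 3s and [AsO4^3-] = s.
Ksp = [Ag^+]^3[AsO4^3-]
Ksp = (3s)^3s = 27s^4
Ksp = 27 × (1.1 x 10^-6)^4 = 4.0 × 10^-23

Ksp ≈ 4.0 × 10^-23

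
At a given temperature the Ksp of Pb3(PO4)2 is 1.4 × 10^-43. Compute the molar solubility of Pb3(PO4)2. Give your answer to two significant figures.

Pb3(PO4)2(s) ⇌ 3 Pb^2+ + 2 PO4^3-
Ksp = [Pb^2+]^3[PO4^3-]^2
With molar solubility s: [Pb^2+] = 3s, [PO4^3-] = 2s.
So Ksp = (3s)^3 × (2s)^2 = 108s^5
s = (1.4 × 10^-43 / 108)^(1/5) = 1.1 x 10^-9 M

s = 1.1e-9 M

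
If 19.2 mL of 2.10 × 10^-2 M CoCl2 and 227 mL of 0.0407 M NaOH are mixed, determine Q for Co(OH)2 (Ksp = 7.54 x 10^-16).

Total volume = 19.2 + 227 = 246.2 mL.
[Co^2+] = 2.10 x 10^-2 × (19.2/246.2) = 1.638 x 10^-3 M
[OH^-] = 4.07 × 10^-2 × (227/246.2) = 3.753 × 10^-2 M
Co(OH)2(s) ⇌ Co^2+ + 2 OH^-, so Q = [Co^2+][OH^-]^2
Q = (1.638 × 10^-3)(3.753 × 10^-2)^2 = 2.31 × 10^-6
Q > Ksp, so Co(OH)2 will precipitate.

2.31 × 10^-6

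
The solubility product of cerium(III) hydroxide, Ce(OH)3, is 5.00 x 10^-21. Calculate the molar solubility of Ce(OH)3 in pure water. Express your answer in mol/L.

Ce(OH)3(s) <=> Ce^3+(aq) + 3 OH^-(aq)
Ksp = [Ce^3+][OH^-]^3
Let s = molar solubility. Then [Ce^3+] = s and [OH^-] = 3s.
Substituting: Ksp = s(3s)^3 = 27s^4
Solving, s = (5.00 x 10^-21/27)^(1/4) = 3.69 × 10^-6 M

s = 3.69 × 10^-6 M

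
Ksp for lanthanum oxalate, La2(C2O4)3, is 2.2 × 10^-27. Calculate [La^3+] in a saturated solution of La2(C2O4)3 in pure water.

[La^3+] ≈ 3.7 × 10^-6 M

La2(C2O4)3(s) ⇌ 2 La^3+ + 3 C2O4^2-
Ksp = [La^3+]^2[C2O4^2-]^3
With molar solubility s: [La^3+] = 2s, [C2O4^2-] = 3s.
So Ksp = (2s)^2 × (3s)^3 = 108s^5
Solving, s = (2.2 × 10^-27/108)^(1/5) = 1.83 x 10^-6 M
[La^3+] = 2s = 3.7 x 10^-6 M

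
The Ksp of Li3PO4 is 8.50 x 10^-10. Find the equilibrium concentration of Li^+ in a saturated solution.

Li3PO4(s) ⇌ 3 Li^+ + PO4^3-
Ksp = [Li^+]^3[PO4^3-]
For each mole of Li3PO4 that dissolves: [Li^+] = 3s, [PO4^3-] = s.
Ksp = (3s)^3s = 27s^4
Solving, s = (8.50 x 10^-10/27)^(1/4) = 2.369 × 10^-3 M
[Li^+] = 3s = 7.11 × 10^-3 M

[Li^+] ≈ 7.11e-3 M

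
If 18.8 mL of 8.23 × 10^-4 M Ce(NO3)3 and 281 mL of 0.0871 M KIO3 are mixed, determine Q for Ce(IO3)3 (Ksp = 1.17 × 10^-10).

Q ≈ 2.81 × 10^-8

Total volume = 18.8 + 281 = 299.8 mL.
[Ce^3+] = 8.23 × 10^-4 × (18.8/299.8) = 5.161 x 10^-5 M
[IO3^-] = 8.71 × 10^-2 × (281/299.8) = 8.164 × 10^-2 M
Ce(IO3)3(s) ⇌ Ce^3+(aq) + 3 IO3^-(aq), so Q = [Ce^3+][IO3^-]^3
Q = (5.161 × 10^-5)(8.164 x 10^-2)^3 = 2.81 × 10^-8
Q > Ksp, so Ce(IO3)3 will precipitate.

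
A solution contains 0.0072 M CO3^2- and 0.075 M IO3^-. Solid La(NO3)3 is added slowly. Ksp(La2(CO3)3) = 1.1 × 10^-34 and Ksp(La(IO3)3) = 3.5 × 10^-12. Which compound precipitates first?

Precipitation of each salt starts when its ion product equals its Ksp.
For La2(CO3)3: 1.1 × 10^-34 = (0.0072)^3 × [La^3+]^2  ⇒  [La^3+] = 1.7 × 10^-14 M.
For La(IO3)3: 3.5 × 10^-12 = (0.075)^3 × [La^3+]  ⇒  [La^3+] = 8.3 × 10^-9 M.
The salt with the lower threshold [La^3+] precipitates first: La2(CO3)3.

La2(CO3)3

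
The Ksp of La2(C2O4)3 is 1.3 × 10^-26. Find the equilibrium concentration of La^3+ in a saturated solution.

La2(C2O4)3(s) <=> 2 La^3+ + 3 C2O4^2-
Ksp = [La^3+]^2[C2O4^2-]^3
For each mole of La2(C2O4)3 that dissolves: [La^3+] = 2s, [C2O4^2-] = 3s.
Substituting: Ksp = (2s)^2(3s)^3 = 108s^5
Solving, s = (1.3 × 10^-26/108)^(1/5) = 2.61 × 10^-6 M
[La^3+] = 2s = 5.2 x 10^-6 M

[La^3+] = 5.2e-6 M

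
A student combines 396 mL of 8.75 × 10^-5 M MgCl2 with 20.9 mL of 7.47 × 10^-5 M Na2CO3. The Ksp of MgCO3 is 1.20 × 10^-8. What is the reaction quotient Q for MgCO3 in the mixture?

Total volume = 396 + 20.9 = 416.9 mL.
[Mg^2+] = 8.75 × 10^-5 × (396/416.9) = 8.311 × 10^-5 M
[CO3^2-] = 7.47 × 10^-5 × (20.9/416.9) = 3.745 × 10^-6 M
MgCO3(s) <=> Mg^2+ + CO3^2-, so Q = [Mg^2+][CO3^2-]
Q = (8.311 × 10^-5)(3.745 × 10^-6) = 3.11 x 10^-10
Q < Ksp, so no precipitate of MgCO3 forms.

3.11 x 10^-10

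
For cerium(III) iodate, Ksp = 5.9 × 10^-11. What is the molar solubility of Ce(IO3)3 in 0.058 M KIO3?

3.0e-7 M

Ce(IO3)3(s) ⇌ Ce^3+ + 3 IO3^-
Ksp = [Ce^3+][IO3^-]^3
If s mol/L dissolves here, [Ce^3+] = s, [IO3^-] = 0.058 + 3s ≈ 0.058 (Ksp is small, so little additional dissolves).
Ksp ≈ s × (0.058)^3
s = 3.0 x 10^-7 M
Check: 3s = 9.1 × 10^-7 ≪ 0.058, so the approximation is valid.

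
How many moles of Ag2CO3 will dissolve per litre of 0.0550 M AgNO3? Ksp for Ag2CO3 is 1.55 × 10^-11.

Ag2CO3(s) <=> 2 Ag^+(aq) + CO3^2-(aq)
Ksp = [Ag^+]^2[CO3^2-]
Let s = moles of Ag2CO3 that dissolve per litre. [Ag^+] = 0.0550 + 2s ≈ 0.0550, [CO3^2-] = s (since Ag^+ from AgNO3 dominates).
Ksp ≈ (0.0550)^2 × s
s = 5.12 × 10^-9 M
Check: 2s = 1.0 × 10^-8 ≪ 0.0550, so the approximation is valid.

s ≈ 5.12 × 10^-9 M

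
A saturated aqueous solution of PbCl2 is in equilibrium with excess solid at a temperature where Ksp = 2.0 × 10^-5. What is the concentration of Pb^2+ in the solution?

[Pb^2+] ≈ 0.017 M

PbCl2(s) <=> Pb^2+ + 2 Cl^-
Ksp = [Pb^2+][Cl^-]^2
With molar solubility s: [Pb^2+] = s, [Cl^-] = 2s.
So Ksp = s × (2s)^2 = 4s^3
Solving, s = (2.0 × 10^-5/4)^(1/3) = 1.71 x 10^-2 M
[Pb^2+] = s = 1.7 × 10^-2 M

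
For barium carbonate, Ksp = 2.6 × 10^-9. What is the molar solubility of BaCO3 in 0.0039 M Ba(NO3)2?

6.7e-7 M

BaCO3(s) ⇌ Ba^2+(aq) + CO3^2-(aq)
Ksp = [Ba^2+][CO3^2-]
Let s be the molar solubility in this solution. [Ba^2+] = 0.0039 + s ≈ 0.0039, [CO3^2-] = s (Ksp is small, so little additional dissolves).
Ksp ≈ 0.0039 × s
s = 6.7 × 10^-7 M
Check: s = 6.7 × 10^-7 ≪ 0.0039, so the approximation is valid.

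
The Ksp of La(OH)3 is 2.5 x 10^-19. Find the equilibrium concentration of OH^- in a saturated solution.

La(OH)3(s) <=> La^3+(aq) + 3 OH^-(aq)
Ksp = [La^3+][OH^-]^3
For each mole of La(OH)3 that dissolves: [La^3+] = s, [OH^-] = 3s.
Ksp = s(3s)^3 = 27s^4
s^4 = 2.5 x 10^-19 / 27, so s = 9.81 x 10^-6 M
[OH^-] = 3s = 2.9 x 10^-5 M

2.9e-5 M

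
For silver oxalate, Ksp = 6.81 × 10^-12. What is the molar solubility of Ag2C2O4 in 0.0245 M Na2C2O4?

Ag2C2O4(s) ⇌ 2 Ag^+ + C2O4^2-
Ksp = [Ag^+]^2[C2O4^2-]
Let s be the molar solubility in this solution. [Ag^+] = 2s, [C2O4^2-] = 0.0245 + s ≈ 0.0245 (Ksp is small, so little additional dissolves).
Ksp ≈ (2s)^2 × 0.0245
s = 8.34 x 10^-6 M
Check: s = 8.3 × 10^-6 ≪ 0.0245, so the approximation is valid.

s ≈ 8.34 × 10^-6 M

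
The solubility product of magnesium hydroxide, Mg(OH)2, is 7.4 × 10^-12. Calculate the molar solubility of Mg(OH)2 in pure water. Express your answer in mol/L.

Mg(OH)2(s) ⇌ Mg^2+(aq) + 2 OH^-(aq)
Ksp = [Mg^2+][OH^-]^2
With molar solubility s: [Mg^2+] = s, [OH^-] = 2s.
Ksp = s(2s)^2 = 4s^3
s^3 = 7.4 × 10^-12 / 4, so s = 1.2 × 10^-4 M

s ≈ 1.2 × 10^-4 M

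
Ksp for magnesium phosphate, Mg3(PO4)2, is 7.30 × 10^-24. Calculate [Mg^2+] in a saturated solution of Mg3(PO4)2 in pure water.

[Mg^2+] = 2.77 x 10^-5 M

Mg3(PO4)2(s) <=> 3 Mg^2+ + 2 PO4^3-
Ksp = [Mg^2+]^3[PO4^3-]^2
For each mole of Mg3(PO4)2 that dissolves: [Mg^2+] = 3s, [PO4^3-] = 2s.
Ksp = (3s)^3(2s)^2 = 108s^5
s = (7.30 × 10^-24 / 108)^(1/5) = 9.247 × 10^-6 M
[Mg^2+] = 3s = 2.77 x 10^-5 M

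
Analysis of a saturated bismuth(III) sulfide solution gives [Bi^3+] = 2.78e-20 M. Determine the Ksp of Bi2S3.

5.60 × 10^-98

Bi2S3(s) ⇌ 2 Bi^3+ + 3 S^2-
Stoichiometry gives [S^2-] = (3/2)[Bi^3+] = 4.170 × 10^-20 M.
Ksp = [Bi^3+]^2[S^2-]^3
Ksp = (2.78 × 10^-20)^2 × (4.170 x 10^-20)^3 = 5.60 x 10^-98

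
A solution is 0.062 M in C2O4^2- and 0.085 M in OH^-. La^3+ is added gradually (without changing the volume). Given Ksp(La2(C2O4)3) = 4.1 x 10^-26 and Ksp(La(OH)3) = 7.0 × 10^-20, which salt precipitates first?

Precipitation of each salt starts when its ion product equals its Ksp.
For La2(C2O4)3: 4.1 x 10^-26 = (0.062)^3 × [La^3+]^2  ⇒  [La^3+] = 1.3 × 10^-11 M.
For La(OH)3: 7.0 × 10^-20 = (0.085)^3 × [La^3+]  ⇒  [La^3+] = 1.1 x 10^-16 M.
The salt with the lower threshold [La^3+] precipitates first: La(OH)3.

La(OH)3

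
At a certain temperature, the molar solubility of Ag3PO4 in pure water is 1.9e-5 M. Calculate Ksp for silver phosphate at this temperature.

Ag3PO4(s) ⇌ 3 Ag^+(aq) + PO4^3-(aq)
For each mole of Ag3PO4 that dissolves: [Ag^+] = 3s, [PO4^3-] = s.
Ksp = [Ag^+]^3[PO4^3-]
So Ksp = (3s)^3 × s = 27s^4
With s = 1.9 × 10^-5: Ksp = 3.5 × 10^-18

3.5e-18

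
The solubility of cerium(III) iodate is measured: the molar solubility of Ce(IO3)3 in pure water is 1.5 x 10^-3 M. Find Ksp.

Ce(IO3)3(s) ⇌ Ce^3+(aq) + 3 IO3^-(aq)
With molar solubility s: [Ce^3+] = s, [IO3^-] = 3s.
Ksp = [Ce^3+][IO3^-]^3
So Ksp = s × (3s)^3 = 27s^4
Ksp = 27 × (1.5 × 10^-3)^4 = 1.4 × 10^-10

1.4 x 10^-10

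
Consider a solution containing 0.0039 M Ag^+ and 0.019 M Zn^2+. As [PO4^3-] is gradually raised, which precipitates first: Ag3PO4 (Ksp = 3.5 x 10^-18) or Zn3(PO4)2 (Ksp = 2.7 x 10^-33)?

Zn3(PO4)2

Each salt begins to precipitate when Q = Ksp, i.e. when [PO4^3-] reaches its threshold.
For Ag3PO4: 3.5 x 10^-18 = (0.0039)^3 × [PO4^3-]  ⇒  [PO4^3-] = 5.9 × 10^-11 M.
For Zn3(PO4)2: 2.7 x 10^-33 = (0.019)^3 × [PO4^3-]^2  ⇒  [PO4^3-] = 2.0 x 10^-14 M.
The salt with the lower threshold [PO4^3-] precipitates first: Zn3(PO4)2.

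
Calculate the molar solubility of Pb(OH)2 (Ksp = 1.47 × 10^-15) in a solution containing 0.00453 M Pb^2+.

s = 2.85e-7 M

Pb(OH)2(s) ⇌ Pb^2+(aq) + 2 OH^-(aq)
Ksp = [Pb^2+][OH^-]^2
Let s be the molar solubility in this solution. [Pb^2+] = 0.00453 + s ≈ 0.00453, [OH^-] = 2s (Ksp is small, so little additional dissolves).
Ksp ≈ 0.00453 × (2s)^2
s = 2.85 × 10^-7 M
Check: s = 2.8 × 10^-7 ≪ 0.00453, so the approximation is valid.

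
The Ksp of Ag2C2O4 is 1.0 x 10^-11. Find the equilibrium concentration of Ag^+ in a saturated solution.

Ag2C2O4(s) ⇌ 2 Ag^+ + C2O4^2-
Ksp = [Ag^+]^2[C2O4^2-]
If s mol/L of Ag2C2O4 dissolves, [Ag^+] = 2s and [C2O4^2-] = s.
So Ksp = (2s)^2 × s = 4s^3
Solving, s = (1.0 x 10^-11/4)^(1/3) = 1.36 × 10^-4 M
[Ag^+] = 2s = 2.7 x 10^-4 M

[Ag^+] ≈ 2.7 × 10^-4 M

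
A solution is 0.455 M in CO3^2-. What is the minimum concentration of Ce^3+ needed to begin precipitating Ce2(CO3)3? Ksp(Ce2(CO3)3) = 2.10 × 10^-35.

Ce2(CO3)3(s) <=> 2 Ce^3+(aq) + 3 CO3^2-(aq)
Ksp = [Ce^3+]^2[CO3^2-]^3
Precipitation begins when Q = Ksp. With [CO3^2-] = 0.455 M:
2.10 × 10^-35 = (0.455)^3 × [Ce^3+]^2
[Ce^3+] = (2.10 × 10^-35 / 9.420 × 10^-2)^(1/2) = 1.49 × 10^-17 M

[Ce^3+] ≈ 1.49 x 10^-17 M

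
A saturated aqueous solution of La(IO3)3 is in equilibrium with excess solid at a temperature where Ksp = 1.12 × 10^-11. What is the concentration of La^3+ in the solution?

[La^3+] ≈ 8.03 × 10^-4 M

La(IO3)3(s) ⇌ La^3+(aq) + 3 IO3^-(aq)
Ksp = [La^3+][IO3^-]^3
If s mol/L of La(IO3)3 dissolves, [La^3+] = s and [IO3^-] = 3s.
Substituting: Ksp = s(3s)^3 = 27s^4
Solving, s = (1.12 × 10^-11/27)^(1/4) = 8.025 × 10^-4 M
[La^3+] = s = 8.03 x 10^-4 M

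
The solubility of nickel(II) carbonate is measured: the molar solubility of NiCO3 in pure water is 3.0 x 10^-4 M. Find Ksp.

NiCO3(s) ⇌ Ni^2+ + CO3^2-
With molar solubility s: [Ni^2+] = s, [CO3^2-] = s.
Ksp = [Ni^2+][CO3^2-]
Ksp = s × s = s^2
Ksp = (3.0 x 10^-4)^2 = 9.0 × 10^-8

Ksp = 9.0 x 10^-8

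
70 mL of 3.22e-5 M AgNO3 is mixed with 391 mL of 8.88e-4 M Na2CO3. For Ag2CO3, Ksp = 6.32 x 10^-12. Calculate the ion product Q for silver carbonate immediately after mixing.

Total volume = 70 + 391 = 461 mL.
[Ag^+] = 3.22 × 10^-5 × (70/461) = 4.889 x 10^-6 M
[CO3^2-] = 8.88 × 10^-4 × (391/461) = 7.532 x 10^-4 M
Ag2CO3(s) <=> 2 Ag^+ + CO3^2-, so Q = [Ag^+]^2[CO3^2-]
Q = (4.889 × 10^-6)^2(7.532 x 10^-4) = 1.80 × 10^-14
Q < Ksp, so no precipitate of Ag2CO3 forms.

Q ≈ 1.80e-14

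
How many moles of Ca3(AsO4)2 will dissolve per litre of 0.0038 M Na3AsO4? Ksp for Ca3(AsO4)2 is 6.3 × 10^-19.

1.2e-5 M

Ca3(AsO4)2(s) <=> 3 Ca^2+(aq) + 2 AsO4^3-(aq)
Ksp = [Ca^2+]^3[AsO4^3-]^2
If s mol/L dissolves here, [Ca^2+] = 3s, [AsO4^3-] = 0.0038 + 2s ≈ 0.0038 (Ksp is small, so little additional dissolves).
Ksp ≈ (3s)^3 × (0.0038)^2
s = 1.2 x 10^-5 M
Check: 2s = 2.3 × 10^-5 ≪ 0.0038, so the approximation is valid.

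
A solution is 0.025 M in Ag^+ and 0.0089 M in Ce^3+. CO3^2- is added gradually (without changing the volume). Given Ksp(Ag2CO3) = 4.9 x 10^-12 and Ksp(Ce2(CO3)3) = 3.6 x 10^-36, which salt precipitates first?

Ce2(CO3)3

Each salt begins to precipitate when Q = Ksp, i.e. when [CO3^2-] reaches its threshold.
For Ag2CO3: 4.9 x 10^-12 = (0.025)^2 × [CO3^2-]  ⇒  [CO3^2-] = 7.8 × 10^-9 M.
For Ce2(CO3)3: 3.6 x 10^-36 = (0.0089)^2 × [CO3^2-]^3  ⇒  [CO3^2-] = 3.6 × 10^-11 M.
The salt with the lower threshold [CO3^2-] precipitates first: Ce2(CO3)3.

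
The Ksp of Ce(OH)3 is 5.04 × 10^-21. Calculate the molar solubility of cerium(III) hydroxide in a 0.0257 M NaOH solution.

Ce(OH)3(s) <=> Ce^3+(aq) + 3 OH^-(aq)
Ksp = [Ce^3+][OH^-]^3
Let s be the molar solubility in this solution. [Ce^3+] = s, [OH^-] = 0.0257 + 3s ≈ 0.0257 (common-ion effect: OH^- is already 0.0257 M).
Ksp ≈ s × (0.0257)^3
s = 2.97 × 10^-16 M
Check: 3s = 8.9 x 10^-16 ≪ 0.0257, so the approximation is valid.

2.97 × 10^-16 M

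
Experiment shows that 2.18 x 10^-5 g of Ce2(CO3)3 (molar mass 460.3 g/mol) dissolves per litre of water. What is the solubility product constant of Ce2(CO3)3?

2.57 × 10^-35

Molar solubility s = (2.18 x 10^-5 g/L) / (460.3 g/mol) = 4.736 × 10^-8 M.
Ce2(CO3)3(s) ⇌ 2 Ce^3+(aq) + 3 CO3^2-(aq)
Let s = molar solubility. Then [Ce^3+] = 2s and [CO3^2-] = 3s.
Ksp = [Ce^3+]^2[CO3^2-]^3
So Ksp = (2s)^2 × (3s)^3 = 108s^5
With s = 4.736 x 10^-8: Ksp = 2.57 × 10^-35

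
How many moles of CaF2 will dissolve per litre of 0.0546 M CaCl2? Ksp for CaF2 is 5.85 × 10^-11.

s = 1.64e-5 M

CaF2(s) <=> Ca^2+(aq) + 2 F^-(aq)
Ksp = [Ca^2+][F^-]^2
Let s = moles of CaF2 that dissolve per litre. [Ca^2+] = 0.0546 + s ≈ 0.0546, [F^-] = 2s (since Ca^2+ from CaCl2 dominates).
Ksp ≈ 0.0546 × (2s)^2
s = 1.64 x 10^-5 M
Check: s = 1.6 x 10^-5 ≪ 0.0546, so the approximation is valid.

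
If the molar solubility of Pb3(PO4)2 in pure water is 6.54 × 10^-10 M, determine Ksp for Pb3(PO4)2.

Ksp = 1.29 x 10^-44

Pb3(PO4)2(s) <=> 3 Pb^2+ + 2 PO4^3-
With molar solubility s: [Pb^2+] = 3s, [PO4^3-] = 2s.
Ksp = [Pb^2+]^3[PO4^3-]^2
Substituting: Ksp = (3s)^3(2s)^2 = 108s^5
With s = 6.54 x 10^-10: Ksp = 1.29 × 10^-44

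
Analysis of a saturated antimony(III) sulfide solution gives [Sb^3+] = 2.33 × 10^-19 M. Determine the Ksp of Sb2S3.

Ksp = 2.32 × 10^-93

Sb2S3(s) <=> 2 Sb^3+ + 3 S^2-
Stoichiometry gives [S^2-] = (3/2)[Sb^3+] = 3.495 x 10^-19 M.
Ksp = [Sb^3+]^2[S^2-]^3
Ksp = (2.33 x 10^-19)^2 × (3.495 x 10^-19)^3 = 2.32 × 10^-93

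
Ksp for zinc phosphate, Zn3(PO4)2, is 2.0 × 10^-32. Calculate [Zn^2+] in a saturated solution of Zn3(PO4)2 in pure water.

[Zn^2+] ≈ 5.4e-7 M

Zn3(PO4)2(s) ⇌ 3 Zn^2+ + 2 PO4^3-
Ksp = [Zn^2+]^3[PO4^3-]^2
With molar solubility s: [Zn^2+] = 3s, [PO4^3-] = 2s.
So Ksp = (3s)^3 × (2s)^2 = 108s^5
Solving, s = (2.0 × 10^-32/108)^(1/5) = 1.79 × 10^-7 M
[Zn^2+] = 3s = 5.4 × 10^-7 M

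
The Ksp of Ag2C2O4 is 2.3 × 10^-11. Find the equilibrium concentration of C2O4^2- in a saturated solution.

Ag2C2O4(s) <=> 2 Ag^+ + C2O4^2-
Ksp = [Ag^+]^2[C2O4^2-]
For each mole of Ag2C2O4 that dissolves: [Ag^+] = 2s, [C2O4^2-] = s.
So Ksp = (2s)^2 × s = 4s^3
s = (2.3 × 10^-11 / 4)^(1/3) = 1.79 × 10^-4 M
[C2O4^2-] = s = 1.8 × 10^-4 M

[C2O4^2-] ≈ 1.8 x 10^-4 M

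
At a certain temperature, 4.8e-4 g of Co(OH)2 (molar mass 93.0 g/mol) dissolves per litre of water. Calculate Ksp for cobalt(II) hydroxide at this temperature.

Molar solubility s = (4.8 × 10^-4 g/L) / (93.0 g/mol) = 5.16 x 10^-6 M.
Co(OH)2(s) ⇌ Co^2+ + 2 OH^-
With molar solubility s: [Co^2+] = s, [OH^-] = 2s.
Ksp = [Co^2+][OH^-]^2
Ksp = s(2s)^2 = 4s^3
With s = 5.16 x 10^-6: Ksp = 5.5 x 10^-16

5.5 × 10^-16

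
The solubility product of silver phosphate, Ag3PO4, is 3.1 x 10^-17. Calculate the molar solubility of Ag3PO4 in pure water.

s = 3.3 × 10^-5 M

Ag3PO4(s) ⇌ 3 Ag^+ + PO4^3-
Ksp = [Ag^+]^3[PO4^3-]
Let s = molar solubility. Then [Ag^+] = 3s and [PO4^3-] = s.
Ksp = (3s)^3s = 27s^4
s^4 = 3.1 x 10^-17 / 27, so s = 3.3 x 10^-5 M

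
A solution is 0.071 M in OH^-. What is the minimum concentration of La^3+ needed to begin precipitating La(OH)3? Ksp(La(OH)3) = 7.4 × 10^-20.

[La^3+] ≈ 2.1 x 10^-16 M

La(OH)3(s) <=> La^3+ + 3 OH^-
Ksp = [La^3+][OH^-]^3
Precipitation begins when Q = Ksp. With [OH^-] = 0.071 M:
7.4 × 10^-20 = (0.071)^3 × [La^3+]
[La^3+] = (7.4 × 10^-20 / 3.58 × 10^-4) = 2.1 × 10^-16 M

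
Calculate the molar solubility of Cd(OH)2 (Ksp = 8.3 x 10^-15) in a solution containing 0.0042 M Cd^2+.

7.0 × 10^-7 M

Cd(OH)2(s) ⇌ Cd^2+(aq) + 2 OH^-(aq)
Ksp = [Cd^2+][OH^-]^2
Let s = moles of Cd(OH)2 that dissolve per litre. [Cd^2+] = 0.0042 + s ≈ 0.0042, [OH^-] = 2s (common-ion effect: Cd^2+ is already 0.0042 M).
Ksp ≈ 0.0042 × (2s)^2
s = 7.0 × 10^-7 M
Check: s = 7.0 × 10^-7 ≪ 0.0042, so the approximation is valid.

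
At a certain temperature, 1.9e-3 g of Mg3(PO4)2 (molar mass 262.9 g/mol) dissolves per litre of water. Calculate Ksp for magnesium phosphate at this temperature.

Molar solubility s = (1.9 × 10^-3 g/L) / (262.9 g/mol) = 7.23 × 10^-6 M.
Mg3(PO4)2(s) <=> 3 Mg^2+ + 2 PO4^3-
For each mole of Mg3(PO4)2 that dissolves: [Mg^2+] = 3s, [PO4^3-] = 2s.
Ksp = [Mg^2+]^3[PO4^3-]^2
Substituting: Ksp = (3s)^3(2s)^2 = 108s^5
Ksp = 108 × (7.23 × 10^-6)^5 = 2.1 x 10^-24

Ksp ≈ 2.1 x 10^-24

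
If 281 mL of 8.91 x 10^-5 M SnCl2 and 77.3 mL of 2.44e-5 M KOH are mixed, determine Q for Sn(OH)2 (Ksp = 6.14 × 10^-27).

Total volume = 281 + 77.3 = 358.3 mL.
[Sn^2+] = 8.91 × 10^-5 × (281/358.3) = 6.988 × 10^-5 M
[OH^-] = 2.44 × 10^-5 × (77.3/358.3) = 5.264 × 10^-6 M
Sn(OH)2(s) <=> Sn^2+(aq) + 2 OH^-(aq), so Q = [Sn^2+][OH^-]^2
Q = (6.988 x 10^-5)(5.264 × 10^-6)^2 = 1.94 × 10^-15
Q > Ksp, so Sn(OH)2 will precipitate.

1.94 × 10^-15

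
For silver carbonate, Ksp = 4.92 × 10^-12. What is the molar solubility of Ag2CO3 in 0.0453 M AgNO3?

s = 2.40 × 10^-9 M

Ag2CO3(s) ⇌ 2 Ag^+ + CO3^2-
Ksp = [Ag^+]^2[CO3^2-]
Let s = moles of Ag2CO3 that dissolve per litre. [Ag^+] = 0.0453 + 2s ≈ 0.0453, [CO3^2-] = s (Ksp is small, so little additional dissolves).
Ksp ≈ (0.0453)^2 × s
s = 2.40 x 10^-9 M
Check: 2s = 4.8 × 10^-9 ≪ 0.0453, so the approximation is valid.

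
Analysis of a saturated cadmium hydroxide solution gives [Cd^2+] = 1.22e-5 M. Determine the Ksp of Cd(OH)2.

Ksp = 7.26e-15

Cd(OH)2(s) ⇌ Cd^2+(aq) + 2 OH^-(aq)
Stoichiometry gives [OH^-] = (2/1)[Cd^2+] = 2.440 x 10^-5 M.
Ksp = [Cd^2+][OH^-]^2
Ksp = 1.22 × 10^-5 × (2.440 × 10^-5)^2 = 7.26 × 10^-15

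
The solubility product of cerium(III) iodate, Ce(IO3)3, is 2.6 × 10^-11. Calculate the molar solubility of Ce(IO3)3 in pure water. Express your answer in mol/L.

s = 9.9 × 10^-4 M

Ce(IO3)3(s) ⇌ Ce^3+(aq) + 3 IO3^-(aq)
Ksp = [Ce^3+][IO3^-]^3
Let s = molar solubility. Then [Ce^3+] = s and [IO3^-] = 3s.
So Ksp = s × (3s)^3 = 27s^4
s = (2.6 × 10^-11 / 27)^(1/4) = 9.9 × 10^-4 M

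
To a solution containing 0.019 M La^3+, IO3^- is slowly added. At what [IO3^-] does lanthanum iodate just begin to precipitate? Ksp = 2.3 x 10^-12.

La(IO3)3(s) ⇌ La^3+ + 3 IO3^-
Ksp = [La^3+][IO3^-]^3
Precipitation begins when Q = Ksp. With [La^3+] = 0.019 M:
2.3 x 10^-12 = (0.019) × [IO3^-]^3
[IO3^-] = (2.3 x 10^-12 / 1.9 x 10^-2)^(1/3) = 4.9 x 10^-4 M

4.9e-4 M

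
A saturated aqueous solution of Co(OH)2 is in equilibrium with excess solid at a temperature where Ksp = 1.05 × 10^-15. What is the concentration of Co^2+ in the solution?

6.40 x 10^-6 M

Co(OH)2(s) <=> Co^2+ + 2 OH^-
Ksp = [Co^2+][OH^-]^2
For each mole of Co(OH)2 that dissolves: [Co^2+] = s, [OH^-] = 2s.
So Ksp = s × (2s)^2 = 4s^3
s^3 = 1.05 × 10^-15 / 4, so s = 6.403 × 10^-6 M
[Co^2+] = s = 6.40 × 10^-6 M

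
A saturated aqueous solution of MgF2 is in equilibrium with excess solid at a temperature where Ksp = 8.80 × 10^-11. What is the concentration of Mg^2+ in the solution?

MgF2(s) ⇌ Mg^2+(aq) + 2 F^-(aq)
Ksp = [Mg^2+][F^-]^2
With molar solubility s: [Mg^2+] = s, [F^-] = 2s.
Ksp = s(2s)^2 = 4s^3
Solving, s = (8.80 × 10^-11/4)^(1/3) = 2.802 × 10^-4 M
[Mg^2+] = s = 2.80 × 10^-4 M

2.80 x 10^-4 M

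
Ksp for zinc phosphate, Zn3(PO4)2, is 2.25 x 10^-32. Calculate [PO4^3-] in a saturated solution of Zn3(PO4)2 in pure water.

[PO4^3-] ≈ 3.67 × 10^-7 M

Zn3(PO4)2(s) ⇌ 3 Zn^2+(aq) + 2 PO4^3-(aq)
Ksp = [Zn^2+]^3[PO4^3-]^2
If s mol/L of Zn3(PO4)2 dissolves, [Zn^2+] = 3s and [PO4^3-] = 2s.
Ksp = (3s)^3(2s)^2 = 108s^5
s = (2.25 x 10^-32 / 108)^(1/5) = 1.835 x 10^-7 M
[PO4^3-] = 2s = 3.67 x 10^-7 M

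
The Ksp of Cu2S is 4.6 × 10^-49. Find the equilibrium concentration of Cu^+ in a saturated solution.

[Cu^+] = 9.7 × 10^-17 M

Cu2S(s) <=> 2 Cu^+ + S^2-
Ksp = [Cu^+]^2[S^2-]
For each mole of Cu2S that dissolves: [Cu^+] = 2s, [S^2-] = s.
So Ksp = (2s)^2 × s = 4s^3
Solving, s = (4.6 × 10^-49/4)^(1/3) = 4.86 × 10^-17 M
[Cu^+] = 2s = 9.7 × 10^-17 M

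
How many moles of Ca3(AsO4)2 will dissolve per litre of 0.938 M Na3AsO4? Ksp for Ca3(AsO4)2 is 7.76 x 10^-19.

Ca3(AsO4)2(s) ⇌ 3 Ca^2+(aq) + 2 AsO4^3-(aq)
Ksp = [Ca^2+]^3[AsO4^3-]^2
Let s = moles of Ca3(AsO4)2 that dissolve per litre. [Ca^2+] = 3s, [AsO4^3-] = 0.938 + 2s ≈ 0.938 (since AsO4^3- from Na3AsO4 dominates).
Ksp ≈ (3s)^3 × (0.938)^2
s = 3.20 × 10^-7 M
Check: 2s = 6.4 × 10^-7 ≪ 0.938, so the approximation is valid.

s = 3.20e-7 M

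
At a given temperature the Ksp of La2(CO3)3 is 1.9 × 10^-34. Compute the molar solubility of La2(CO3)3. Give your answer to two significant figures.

s = 7.1 × 10^-8 M

La2(CO3)3(s) <=> 2 La^3+ + 3 CO3^2-
Ksp = [La^3+]^2[CO3^2-]^3
For each mole of La2(CO3)3 that dissolves: [La^3+] = 2s, [CO3^2-] = 3s.
So Ksp = (2s)^2 × (3s)^3 = 108s^5
s = (1.9 × 10^-34 / 108)^(1/5) = 7.1 × 10^-8 M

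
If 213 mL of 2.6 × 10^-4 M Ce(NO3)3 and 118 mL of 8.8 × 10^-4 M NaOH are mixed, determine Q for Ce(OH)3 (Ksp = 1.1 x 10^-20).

Q ≈ 5.2 × 10^-15

Total volume = 213 + 118 = 331 mL.
[Ce^3+] = 2.6 × 10^-4 × (213/331) = 1.67 × 10^-4 M
[OH^-] = 8.8 × 10^-4 × (118/331) = 3.14 × 10^-4 M
Ce(OH)3(s) <=> Ce^3+(aq) + 3 OH^-(aq), so Q = [Ce^3+][OH^-]^3
Q = (1.67 × 10^-4)(3.14 × 10^-4)^3 = 5.2 x 10^-15
Q > Ksp, so Ce(OH)3 will precipitate.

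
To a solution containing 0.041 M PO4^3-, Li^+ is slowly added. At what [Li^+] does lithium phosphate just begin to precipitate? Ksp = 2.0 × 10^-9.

[Li^+] = 3.7 × 10^-3 M

Li3PO4(s) <=> 3 Li^+ + PO4^3-
Ksp = [Li^+]^3[PO4^3-]
Precipitation begins when Q = Ksp. With [PO4^3-] = 0.041 M:
2.0 × 10^-9 = (0.041) × [Li^+]^3
[Li^+] = (2.0 × 10^-9 / 4.1 × 10^-2)^(1/3) = 3.7 × 10^-3 M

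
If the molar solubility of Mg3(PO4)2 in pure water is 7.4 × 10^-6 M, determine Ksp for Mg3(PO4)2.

Mg3(PO4)2(s) ⇌ 3 Mg^2+ + 2 PO4^3-
With molar solubility s: [Mg^2+] = 3s, [PO4^3-] = 2s.
Ksp = [Mg^2+]^3[PO4^3-]^2
Substituting: Ksp = (3s)^3(2s)^2 = 108s^5
With s = 7.4 × 10^-6: Ksp = 2.4 × 10^-24

2.4 × 10^-24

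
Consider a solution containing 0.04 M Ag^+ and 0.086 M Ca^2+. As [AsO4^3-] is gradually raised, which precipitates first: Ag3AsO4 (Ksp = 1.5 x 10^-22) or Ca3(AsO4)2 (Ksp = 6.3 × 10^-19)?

Ag3AsO4

Precipitation of each salt starts when its ion product equals its Ksp.
For Ag3AsO4: 1.5 x 10^-22 = (0.04)^3 × [AsO4^3-]  ⇒  [AsO4^3-] = 2.3 × 10^-18 M.
For Ca3(AsO4)2: 6.3 × 10^-19 = (0.086)^3 × [AsO4^3-]^2  ⇒  [AsO4^3-] = 3.1 x 10^-8 M.
The salt with the lower threshold [AsO4^3-] precipitates first: Ag3AsO4.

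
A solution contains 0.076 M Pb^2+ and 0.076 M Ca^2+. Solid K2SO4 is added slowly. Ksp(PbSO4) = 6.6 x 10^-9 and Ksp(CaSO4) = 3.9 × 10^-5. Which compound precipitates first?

Each salt begins to precipitate when Q = Ksp, i.e. when [SO4^2-] reaches its threshold.
For PbSO4: 6.6 x 10^-9 = 0.076 × [SO4^2-]  ⇒  [SO4^2-] = 8.7 × 10^-8 M.
For CaSO4: 3.9 × 10^-5 = 0.076 × [SO4^2-]  ⇒  [SO4^2-] = 5.1 × 10^-4 M.
The salt with the lower threshold [SO4^2-] precipitates first: PbSO4.

PbSO4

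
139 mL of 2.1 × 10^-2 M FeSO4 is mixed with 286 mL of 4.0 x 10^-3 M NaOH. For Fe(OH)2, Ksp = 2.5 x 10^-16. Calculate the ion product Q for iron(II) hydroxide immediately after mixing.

5.0 x 10^-8

Total volume = 139 + 286 = 425 mL.
[Fe^2+] = 2.1 × 10^-2 × (139/425) = 6.87 × 10^-3 M
[OH^-] = 4.0 x 10^-3 × (286/425) = 2.69 x 10^-3 M
Fe(OH)2(s) ⇌ Fe^2+(aq) + 2 OH^-(aq), so Q = [Fe^2+][OH^-]^2
Q = (6.87 x 10^-3)(2.69 × 10^-3)^2 = 5.0 × 10^-8
Q > Ksp, so Fe(OH)2 will precipitate.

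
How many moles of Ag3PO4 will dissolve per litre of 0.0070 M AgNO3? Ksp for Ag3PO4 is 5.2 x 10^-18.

s ≈ 1.5 × 10^-11 M

Ag3PO4(s) <=> 3 Ag^+ + PO4^3-
Ksp = [Ag^+]^3[PO4^3-]
Let s be the molar solubility in this solution. [Ag^+] = 0.0070 + 3s ≈ 0.0070, [PO4^3-] = s (common-ion effect: Ag^+ is already 0.0070 M).
Ksp ≈ (0.0070)^3 × s
s = 1.5 × 10^-11 M
Check: 3s = 4.5 × 10^-11 ≪ 0.0070, so the approximation is valid.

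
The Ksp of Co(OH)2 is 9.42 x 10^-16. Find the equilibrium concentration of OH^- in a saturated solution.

Co(OH)2(s) <=> Co^2+ + 2 OH^-
Ksp = [Co^2+][OH^-]^2
Let s = molar solubility. Then [Co^2+] = s and [OH^-] = 2s.
So Ksp = s × (2s)^2 = 4s^3
s = (9.42 x 10^-16 / 4)^(1/3) = 6.175 × 10^-6 M
[OH^-] = 2s = 1.24 × 10^-5 M

1.24 x 10^-5 M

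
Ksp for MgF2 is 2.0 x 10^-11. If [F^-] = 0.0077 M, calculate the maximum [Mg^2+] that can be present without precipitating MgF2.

[Mg^2+] = 3.4e-7 M

MgF2(s) ⇌ Mg^2+ + 2 F^-
Ksp = [Mg^2+][F^-]^2
Precipitation begins when Q = Ksp. With [F^-] = 0.0077 M:
2.0 x 10^-11 = (0.0077)^2 × [Mg^2+]
[Mg^2+] = (2.0 x 10^-11 / 5.93 × 10^-5) = 3.4 × 10^-7 M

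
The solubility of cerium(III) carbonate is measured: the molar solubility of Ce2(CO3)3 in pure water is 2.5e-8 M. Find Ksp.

Ce2(CO3)3(s) <=> 2 Ce^3+ + 3 CO3^2-
For each mole of Ce2(CO3)3 that dissolves: [Ce^3+] = 2s, [CO3^2-] = 3s.
Ksp = [Ce^3+]^2[CO3^2-]^3
Ksp = (2s)^2(3s)^3 = 108s^5
Ksp = 108 × (2.5 x 10^-8)^5 = 1.1 × 10^-36

Ksp ≈ 1.1 × 10^-36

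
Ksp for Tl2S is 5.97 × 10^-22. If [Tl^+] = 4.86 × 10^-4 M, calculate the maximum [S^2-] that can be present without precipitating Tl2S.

Tl2S(s) <=> 2 Tl^+ + S^2-
Ksp = [Tl^+]^2[S^2-]
Precipitation begins when Q = Ksp. With [Tl^+] = 4.86 × 10^-4 M:
5.97 × 10^-22 = (4.86 × 10^-4)^2 × [S^2-]
[S^2-] = (5.97 × 10^-22 / 2.362 x 10^-7) = 2.53 × 10^-15 M

[S^2-] ≈ 2.53e-15 M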